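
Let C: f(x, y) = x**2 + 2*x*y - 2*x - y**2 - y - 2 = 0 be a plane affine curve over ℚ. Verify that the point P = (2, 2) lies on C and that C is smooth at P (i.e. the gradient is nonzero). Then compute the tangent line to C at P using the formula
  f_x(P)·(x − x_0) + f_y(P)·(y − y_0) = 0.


Tangent line at P: 6*x - y - 10 = 0.

Step 1: f(2, 2) = 0, so P lies on C.
Step 2: partial derivatives
  f_x(x, y) = 2*x + 2*y - 2, f_y(x, y) = 2*x - 2*y - 1.
  f_x(P) = 6, f_y(P) = -1 (gradient nonzero, so P is smooth).
Step 3: tangent line at P: 6·(x − 2) + -1·(y − 2) = 0.
Expanding: 6*x - y - 10 = 0.


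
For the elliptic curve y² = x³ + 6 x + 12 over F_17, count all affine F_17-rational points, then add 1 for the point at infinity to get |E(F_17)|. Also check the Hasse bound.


Affine points = {(1, 6), (1, 11), (2, 7), (2, 10), (4, 7), (4, 10), (6, 3), (6, 14), (9, 8), (9, 9), (10, 1), (10, 16), (11, 7), (11, 10), (13, 3), (13, 14), (14, 1), (14, 16), (15, 3), (15, 14)}; affine count = 20; |E(F_17)| = 21.

Discriminant check: Δ ∝ 4a³ + 27b² = 4·6³ + 27·12² = 4·216 + 27·144 ≡ 9 (mod 17). Nonzero ⇒ E is nonsingular.
For each x ∈ F_17, compute rhs = x³ + 6·x + 12 mod 17, then count y ∈ F_17 with y² ≡ rhs.
  x = 0: rhs = 12, matching y values: none (0 points).
  x = 1: rhs = 2, matching y values: 6, 11 (2 points).
  x = 2: rhs = 15, matching y values: 7, 10 (2 points).
  x = 3: rhs = 6, matching y values: none (0 points).
  x = 4: rhs = 15, matching y values: 7, 10 (2 points).
  x = 5: rhs = 14, matching y values: none (0 points).
  x = 6: rhs = 9, matching y values: 3, 14 (2 points).
  x = 7: rhs = 6, matching y values: none (0 points).
  x = 8: rhs = 11, matching y values: none (0 points).
  x = 9: rhs = 13, matching y values: 8, 9 (2 points).
  x = 10: rhs = 1, matching y values: 1, 16 (2 points).
  x = 11: rhs = 15, matching y values: 7, 10 (2 points).
  x = 12: rhs = 10, matching y values: none (0 points).
  x = 13: rhs = 9, matching y values: 3, 14 (2 points).
  x = 14: rhs = 1, matching y values: 1, 16 (2 points).
  x = 15: rhs = 9, matching y values: 3, 14 (2 points).
  x = 16: rhs = 5, matching y values: none (0 points).
Total affine count: 20.
Full point count |E(F_17)| = 20 + 1 = 21.
Hasse bound: |21 − (17+1)| = |3| = 3 ≤ 2√17 ≈ 8.2462 ✓.


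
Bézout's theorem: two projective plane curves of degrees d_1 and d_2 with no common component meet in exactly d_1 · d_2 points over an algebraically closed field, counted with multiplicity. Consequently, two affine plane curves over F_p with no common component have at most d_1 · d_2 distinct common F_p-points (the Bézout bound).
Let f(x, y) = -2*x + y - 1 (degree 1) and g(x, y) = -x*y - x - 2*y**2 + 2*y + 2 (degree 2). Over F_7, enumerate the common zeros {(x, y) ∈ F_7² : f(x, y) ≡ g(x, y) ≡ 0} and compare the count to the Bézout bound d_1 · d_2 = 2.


Common zeros: {(1, 3), (4, 2)}; count = 2; Bézout bound = 2.

deg(f) = 1, deg(g) = 2, so Bézout bound = 2.
Scan x ∈ F_7. For each x, list the y ∈ F_7 with f(x, y) ≡ 0 and those with g(x, y) ≡ 0 (mod 7); the common zeros in that column are the intersection.
  x = 0: f ≡ 0 at y ∈ {1}; g ≡ 0 at y ∈ ∅; common: ∅.
  x = 1: f ≡ 0 at y ∈ {3}; g ≡ 0 at y ∈ {1, 3}; common: {3}.
  x = 2: f ≡ 0 at y ∈ {5}; g ≡ 0 at y ∈ {0}; common: ∅.
  x = 3: f ≡ 0 at y ∈ {0}; g ≡ 0 at y ∈ {5}; common: ∅.
  x = 4: f ≡ 0 at y ∈ {2}; g ≡ 0 at y ∈ {2, 4}; common: {2}.
  x = 5: f ≡ 0 at y ∈ {4}; g ≡ 0 at y ∈ ∅; common: ∅.
  x = 6: f ≡ 0 at y ∈ {6}; g ≡ 0 at y ∈ ∅; common: ∅.
Collecting: common zeros = {(1, 3), (4, 2)}, so the count is 2.
Comparison with the Bézout bound: 2 ≤ 2 = deg(f)·deg(g), as expected for curves with no common component (the bound is attained).


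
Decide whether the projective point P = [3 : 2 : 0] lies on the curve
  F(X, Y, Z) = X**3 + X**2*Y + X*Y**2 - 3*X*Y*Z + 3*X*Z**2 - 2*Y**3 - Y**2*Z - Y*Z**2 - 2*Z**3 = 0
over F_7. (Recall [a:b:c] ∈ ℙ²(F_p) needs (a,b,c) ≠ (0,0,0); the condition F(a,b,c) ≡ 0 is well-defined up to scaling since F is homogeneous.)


F(3,2,0) ≡ 6 (mod 7); P is NOT on the curve.

Evaluate F(3, 2, 0) term-by-term (mod 7).
  X**3 ↦ 1·27·1·1 = 27
  X**2*Y ↦ 1·9·2·1 = 18
  X*Y**2 ↦ 1·3·4·1 = 12
  -3*X*Y*Z ↦ -3·3·2·0 = 0
  3*X*Z**2 ↦ 3·3·1·0 = 0
  -2*Y**3 ↦ -2·1·8·1 = -16
  -Y**2*Z ↦ -1·1·4·0 = 0
  -Y*Z**2 ↦ -1·1·2·0 = 0
  -2*Z**3 ↦ -2·1·1·0 = 0
Sum: F(3, 2, 0) = (27) + (18) + (12) + (0) + (0) + (-16) + (0) + (0) + (0) = 41.
Reducing mod 7: 41 ≡ 6 (mod 7).
Since F(a, b, c) ≡ 6 ≠ 0 (mod 7), P does NOT lie on the curve.


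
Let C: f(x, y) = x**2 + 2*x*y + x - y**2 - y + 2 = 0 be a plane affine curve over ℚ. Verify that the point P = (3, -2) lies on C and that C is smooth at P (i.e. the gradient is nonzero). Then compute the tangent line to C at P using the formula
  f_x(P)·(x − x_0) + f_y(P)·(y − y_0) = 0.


Tangent line at P: 3*x + 9*y + 9 = 0.

Step 1: f(3, -2) = 0, so P lies on C.
Step 2: partial derivatives
  f_x(x, y) = 2*x + 2*y + 1, f_y(x, y) = 2*x - 2*y - 1.
  f_x(P) = 3, f_y(P) = 9 (gradient nonzero, so P is smooth).
Step 3: tangent line at P: 3·(x − 3) + 9·(y − -2) = 0.
Expanding: 3*x + 9*y + 9 = 0.


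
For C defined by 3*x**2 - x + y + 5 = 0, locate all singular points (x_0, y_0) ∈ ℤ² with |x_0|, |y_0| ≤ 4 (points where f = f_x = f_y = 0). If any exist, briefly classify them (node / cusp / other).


No singular points in the scanned grid; C is smooth there.

Compute partial derivatives:
  f_x = 6*x - 1.
  f_y = 1.
f_y = 1 is a nonzero constant, so f_y never vanishes: no point (x, y) can satisfy f = f_x = f_y = 0. In particular no (x, y) ∈ {−4, ..., 4}² is singular; the curve is smooth.


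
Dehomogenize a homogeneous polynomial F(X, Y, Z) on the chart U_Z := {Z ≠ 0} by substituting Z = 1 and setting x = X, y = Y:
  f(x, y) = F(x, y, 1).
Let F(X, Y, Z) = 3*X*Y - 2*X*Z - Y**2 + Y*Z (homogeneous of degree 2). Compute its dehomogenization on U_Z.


f(x, y) = 3*x*y - 2*x - y**2 + y

On U_Z we set Z = 1. Each monomial c·X^i·Y^j·Z^k in F becomes c·x^i·y^j·1^k = c·x^i·y^j.
Substituting Z = 1: F(X, Y, 1) = 3*x*y - 2*x - y**2 + y.
Note: deg(f) ≤ deg(F) = 2; strict inequality happens when F is divisible by Z (lost terms).


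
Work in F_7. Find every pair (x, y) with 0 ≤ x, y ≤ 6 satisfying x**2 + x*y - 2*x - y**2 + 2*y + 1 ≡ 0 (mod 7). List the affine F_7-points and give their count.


Affine F_7-points: {(0, 4), (0, 5), (1, 0), (1, 3), (4, 1), (4, 5), (5, 3), (5, 4)}; count = 8.

For each of the 49 pairs (x, y) ∈ F_7², evaluate f(x, y) mod 7. Record the zeros.
  x = 0: [0↦1, 1↦2, 2↦1, 3↦5, 4↦0, 5↦0, 6↦5]  zeros at y ∈ {4, 5}
  x = 1: [0↦0, 1↦2, 2↦2, 3↦0, 4↦3, 5↦4, 6↦3]  zeros at y ∈ {0, 3}
  x = 2: [0↦1, 1↦4, 2↦5, 3↦4, 4↦1, 5↦3, 6↦3]  zeros at y ∈ ∅
  x = 3: [0↦4, 1↦1, 2↦3, 3↦3, 4↦1, 5↦4, 6↦5]  zeros at y ∈ ∅
  x = 4: [0↦2, 1↦0, 2↦3, 3↦4, 4↦3, 5↦0, 6↦2]  zeros at y ∈ {1, 5}
  x = 5: [0↦2, 1↦1, 2↦5, 3↦0, 4↦0, 5↦5, 6↦1]  zeros at y ∈ {3, 4}
  x = 6: [0↦4, 1↦4, 2↦2, 3↦5, 4↦6, 5↦5, 6↦2]  zeros at y ∈ ∅
Collecting zeros: affine points = {(0, 4), (0, 5), (1, 0), (1, 3), (4, 1), (4, 5), (5, 3), (5, 4)}.
Total count |C(F_7)_aff| = 8.


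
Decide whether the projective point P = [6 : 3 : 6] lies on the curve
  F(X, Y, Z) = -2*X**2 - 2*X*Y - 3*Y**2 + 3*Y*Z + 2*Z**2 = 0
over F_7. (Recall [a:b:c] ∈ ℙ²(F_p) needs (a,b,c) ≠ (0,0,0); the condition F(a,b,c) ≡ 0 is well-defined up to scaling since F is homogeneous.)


F(6,3,6) ≡ 5 (mod 7); P is NOT on the curve.

Evaluate F(6, 3, 6) term-by-term (mod 7).
  -2*X**2 ↦ -2·36·1·1 = -72
  -2*X*Y ↦ -2·6·3·1 = -36
  -3*Y**2 ↦ -3·1·9·1 = -27
  3*Y*Z ↦ 3·1·3·6 = 54
  2*Z**2 ↦ 2·1·1·36 = 72
Sum: F(6, 3, 6) = (-72) + (-36) + (-27) + (54) + (72) = -9.
Reducing mod 7: -9 ≡ 5 (mod 7).
Since F(a, b, c) ≡ 5 ≠ 0 (mod 7), P does NOT lie on the curve.


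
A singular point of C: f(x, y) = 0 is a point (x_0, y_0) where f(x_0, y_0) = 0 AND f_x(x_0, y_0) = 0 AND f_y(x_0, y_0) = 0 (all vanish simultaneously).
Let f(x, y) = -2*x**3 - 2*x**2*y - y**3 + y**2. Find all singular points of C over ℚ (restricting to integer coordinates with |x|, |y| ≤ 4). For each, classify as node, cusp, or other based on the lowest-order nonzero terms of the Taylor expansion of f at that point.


Singular points: {(0, 0)}; classification: cusp.

Compute partial derivatives:
  f_x = -6*x**2 - 4*x*y.
  f_y = -2*x**2 - 3*y**2 + 2*y.
Scan x_0 ∈ {−4, ..., 4}. For each x_0, f_y(x_0, y) is a polynomial in y; find its integer roots y ∈ {−4, ..., 4}, then test f_x and f at those candidates.
  x = -4: f_y(-4, y) = -3*y**2 + 2*y - 32; no integer root y with |y| ≤ 4.
  x = -3: f_y(-3, y) = -3*y**2 + 2*y - 18; no integer root y with |y| ≤ 4.
  x = -2: f_y(-2, y) = -3*y**2 + 2*y - 8; no integer root y with |y| ≤ 4.
  x = -1: f_y(-1, y) = -3*y**2 + 2*y - 2; no integer root y with |y| ≤ 4.
  x = 0: f_y(0, y) = -3*y**2 + 2*y; vanishes at y ∈ {0}. (0, 0): f_x = 0, f = 0 — SINGULAR.
  x = 1: f_y(1, y) = -3*y**2 + 2*y - 2; no integer root y with |y| ≤ 4.
  x = 2: f_y(2, y) = -3*y**2 + 2*y - 8; no integer root y with |y| ≤ 4.
  x = 3: f_y(3, y) = -3*y**2 + 2*y - 18; no integer root y with |y| ≤ 4.
  x = 4: f_y(4, y) = -3*y**2 + 2*y - 32; no integer root y with |y| ≤ 4.
Only singular point on the grid: (0, 0).
Classify: substitute x = 0 + u, y = 0 + v and expand: f = -2*u**3 - 2*u**2*v - v**3 + v**2.
No constant or linear terms (consistent with a singular point). Quadratic part: v**2. Cubic part: -2*u**3 - 2*u**2*v - v**3.
The quadratic part v**2 is a perfect square, so there is a single (double) tangent line v = 0, i.e. y = 0. Restricting the cubic part to that line (v = 0) leaves -2*u**3 ≠ 0, so f is not divisible by v and the branch is v² ≈ 2*u**3 to lowest order — this is a cusp.
Classification: cusp.


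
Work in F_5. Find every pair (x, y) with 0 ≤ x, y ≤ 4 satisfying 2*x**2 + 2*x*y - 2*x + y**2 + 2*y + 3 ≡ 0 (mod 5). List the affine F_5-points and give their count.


Affine F_5-points: {(1, 2), (1, 4), (3, 0), (3, 2)}; count = 4.

For each of the 25 pairs (x, y) ∈ F_5², evaluate f(x, y) mod 5. Record the zeros.
  x = 0: [0↦3, 1↦1, 2↦1, 3↦3, 4↦2]  zeros at y ∈ ∅
  x = 1: [0↦3, 1↦3, 2↦0, 3↦4, 4↦0]  zeros at y ∈ {2, 4}
  x = 2: [0↦2, 1↦4, 2↦3, 3↦4, 4↦2]  zeros at y ∈ ∅
  x = 3: [0↦0, 1↦4, 2↦0, 3↦3, 4↦3]  zeros at y ∈ {0, 2}
  x = 4: [0↦2, 1↦3, 2↦1, 3↦1, 4↦3]  zeros at y ∈ ∅
Collecting zeros: affine points = {(1, 2), (1, 4), (3, 0), (3, 2)}.
Total count |C(F_5)_aff| = 4.


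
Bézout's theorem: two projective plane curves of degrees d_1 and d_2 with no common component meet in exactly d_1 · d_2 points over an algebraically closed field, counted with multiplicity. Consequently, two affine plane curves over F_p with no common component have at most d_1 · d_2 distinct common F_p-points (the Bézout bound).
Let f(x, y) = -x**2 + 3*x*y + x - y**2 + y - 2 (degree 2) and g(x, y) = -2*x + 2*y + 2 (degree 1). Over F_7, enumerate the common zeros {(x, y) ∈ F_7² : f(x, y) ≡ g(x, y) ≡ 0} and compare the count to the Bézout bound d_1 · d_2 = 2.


Common zeros: ∅; count = 0; Bézout bound = 2.

deg(f) = 2, deg(g) = 1, so Bézout bound = 2.
Scan x ∈ F_7. For each x, list the y ∈ F_7 with f(x, y) ≡ 0 and those with g(x, y) ≡ 0 (mod 7); the common zeros in that column are the intersection.
  x = 0: f ≡ 0 at y ∈ {4}; g ≡ 0 at y ∈ {6}; common: ∅.
  x = 1: f ≡ 0 at y ∈ {5, 6}; g ≡ 0 at y ∈ {0}; common: ∅.
  x = 2: f ≡ 0 at y ∈ ∅; g ≡ 0 at y ∈ {1}; common: ∅.
  x = 3: f ≡ 0 at y ∈ ∅; g ≡ 0 at y ∈ {2}; common: ∅.
  x = 4: f ≡ 0 at y ∈ {0, 6}; g ≡ 0 at y ∈ {3}; common: ∅.
  x = 5: f ≡ 0 at y ∈ {1}; g ≡ 0 at y ∈ {4}; common: ∅.
  x = 6: f ≡ 0 at y ∈ {1, 4}; g ≡ 0 at y ∈ {5}; common: ∅.
Collecting: common zeros = ∅, so the count is 0.
Comparison with the Bézout bound: 0 ≤ 2 = deg(f)·deg(g), as expected for curves with no common component (the affine F_7-count falls short of the bound because intersections may lie at infinity, over extension fields, or carry multiplicity).


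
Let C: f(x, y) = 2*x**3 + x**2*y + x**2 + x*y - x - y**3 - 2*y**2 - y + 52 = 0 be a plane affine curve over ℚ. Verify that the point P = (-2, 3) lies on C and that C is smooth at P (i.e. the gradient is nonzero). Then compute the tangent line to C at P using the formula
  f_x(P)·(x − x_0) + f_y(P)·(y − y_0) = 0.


Tangent line at P: 10*x - 38*y + 134 = 0.

Step 1: f(-2, 3) = 0, so P lies on C.
Step 2: partial derivatives
  f_x(x, y) = 6*x**2 + 2*x*y + 2*x + y - 1, f_y(x, y) = x**2 + x - 3*y**2 - 4*y - 1.
  f_x(P) = 10, f_y(P) = -38 (gradient nonzero, so P is smooth).
Step 3: tangent line at P: 10·(x − -2) + -38·(y − 3) = 0.
Expanding: 10*x - 38*y + 134 = 0.


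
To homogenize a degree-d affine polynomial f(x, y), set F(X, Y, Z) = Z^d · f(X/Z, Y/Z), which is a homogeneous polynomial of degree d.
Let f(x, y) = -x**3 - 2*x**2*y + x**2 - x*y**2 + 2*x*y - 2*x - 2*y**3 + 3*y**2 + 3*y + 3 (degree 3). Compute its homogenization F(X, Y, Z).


F(X, Y, Z) = -X**3 - 2*X**2*Y + X**2*Z - X*Y**2 + 2*X*Y*Z - 2*X*Z**2 - 2*Y**3 + 3*Y**2*Z + 3*Y*Z**2 + 3*Z**3

deg(f) = 3.
Substitute x = X/Z, y = Y/Z into f, then multiply by Z^3.
  monomial -1·x^3·y^0 ↦ -1·X^3·Y^0·Z^0.
  monomial -2·x^2·y^1 ↦ -2·X^2·Y^1·Z^0.
  monomial 1·x^2·y^0 ↦ 1·X^2·Y^0·Z^1.
  monomial -1·x^1·y^2 ↦ -1·X^1·Y^2·Z^0.
  monomial 2·x^1·y^1 ↦ 2·X^1·Y^1·Z^1.
  monomial -2·x^1·y^0 ↦ -2·X^1·Y^0·Z^2.
  monomial -2·x^0·y^3 ↦ -2·X^0·Y^3·Z^0.
  monomial 3·x^0·y^2 ↦ 3·X^0·Y^2·Z^1.
  monomial 3·x^0·y^1 ↦ 3·X^0·Y^1·Z^2.
  monomial 3·x^0·y^0 ↦ 3·X^0·Y^0·Z^3.
Collecting: F(X, Y, Z) = -X**3 - 2*X**2*Y + X**2*Z - X*Y**2 + 2*X*Y*Z - 2*X*Z**2 - 2*Y**3 + 3*Y**2*Z + 3*Y*Z**2 + 3*Z**3.


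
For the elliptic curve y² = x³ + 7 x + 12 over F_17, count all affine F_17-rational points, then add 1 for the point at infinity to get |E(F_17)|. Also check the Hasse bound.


Affine points = {(2, 0), (3, 3), (3, 14), (4, 6), (4, 11), (5, 6), (5, 11), (6, 7), (6, 10), (7, 8), (7, 9), (8, 6), (8, 11), (11, 3), (11, 14), (14, 7), (14, 10), (16, 2), (16, 15)}; affine count = 19; |E(F_17)| = 20.

Discriminant check: Δ ∝ 4a³ + 27b² = 4·7³ + 27·12² = 4·343 + 27·144 ≡ 7 (mod 17). Nonzero ⇒ E is nonsingular.
For each x ∈ F_17, compute rhs = x³ + 7·x + 12 mod 17, then count y ∈ F_17 with y² ≡ rhs.
  x = 0: rhs = 12, matching y values: none (0 points).
  x = 1: rhs = 3, matching y values: none (0 points).
  x = 2: rhs = 0, matching y values: 0 (1 points).
  x = 3: rhs = 9, matching y values: 3, 14 (2 points).
  x = 4: rhs = 2, matching y values: 6, 11 (2 points).
  x = 5: rhs = 2, matching y values: 6, 11 (2 points).
  x = 6: rhs = 15, matching y values: 7, 10 (2 points).
  x = 7: rhs = 13, matching y values: 8, 9 (2 points).
  x = 8: rhs = 2, matching y values: 6, 11 (2 points).
  x = 9: rhs = 5, matching y values: none (0 points).
  x = 10: rhs = 11, matching y values: none (0 points).
  x = 11: rhs = 9, matching y values: 3, 14 (2 points).
  x = 12: rhs = 5, matching y values: none (0 points).
  x = 13: rhs = 5, matching y values: none (0 points).
  x = 14: rhs = 15, matching y values: 7, 10 (2 points).
  x = 15: rhs = 7, matching y values: none (0 points).
  x = 16: rhs = 4, matching y values: 2, 15 (2 points).
Total affine count: 19.
Full point count |E(F_17)| = 19 + 1 = 20.
Hasse bound: |20 − (17+1)| = |2| = 2 ≤ 2√17 ≈ 8.2462 ✓.


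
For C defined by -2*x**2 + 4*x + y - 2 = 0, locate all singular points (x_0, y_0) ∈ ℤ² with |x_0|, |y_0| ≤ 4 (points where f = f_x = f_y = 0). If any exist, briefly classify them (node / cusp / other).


No singular points in the scanned grid; C is smooth there.

Compute partial derivatives:
  f_x = 4 - 4*x.
  f_y = 1.
f_y = 1 is a nonzero constant, so f_y never vanishes: no point (x, y) can satisfy f = f_x = f_y = 0. In particular no (x, y) ∈ {−4, ..., 4}² is singular; the curve is smooth.


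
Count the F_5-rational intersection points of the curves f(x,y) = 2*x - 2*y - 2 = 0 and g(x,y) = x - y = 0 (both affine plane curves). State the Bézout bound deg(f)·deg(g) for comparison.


Common zeros: ∅; count = 0; Bézout bound = 1.

deg(f) = 1, deg(g) = 1, so Bézout bound = 1.
Scan x ∈ F_5. For each x, list the y ∈ F_5 with f(x, y) ≡ 0 and those with g(x, y) ≡ 0 (mod 5); the common zeros in that column are the intersection.
  x = 0: f ≡ 0 at y ∈ {4}; g ≡ 0 at y ∈ {0}; common: ∅.
  x = 1: f ≡ 0 at y ∈ {0}; g ≡ 0 at y ∈ {1}; common: ∅.
  x = 2: f ≡ 0 at y ∈ {1}; g ≡ 0 at y ∈ {2}; common: ∅.
  x = 3: f ≡ 0 at y ∈ {2}; g ≡ 0 at y ∈ {3}; common: ∅.
  x = 4: f ≡ 0 at y ∈ {3}; g ≡ 0 at y ∈ {4}; common: ∅.
Collecting: common zeros = ∅, so the count is 0.
Comparison with the Bézout bound: 0 ≤ 1 = deg(f)·deg(g), as expected for curves with no common component (the affine F_5-count falls short of the bound because intersections may lie at infinity, over extension fields, or carry multiplicity).


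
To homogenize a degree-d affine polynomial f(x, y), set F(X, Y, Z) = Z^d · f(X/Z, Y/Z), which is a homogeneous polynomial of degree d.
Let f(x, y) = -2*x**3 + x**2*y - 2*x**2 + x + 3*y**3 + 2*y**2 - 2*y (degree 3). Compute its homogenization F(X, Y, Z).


F(X, Y, Z) = -2*X**3 + X**2*Y - 2*X**2*Z + X*Z**2 + 3*Y**3 + 2*Y**2*Z - 2*Y*Z**2

deg(f) = 3.
Substitute x = X/Z, y = Y/Z into f, then multiply by Z^3.
  monomial -2·x^3·y^0 ↦ -2·X^3·Y^0·Z^0.
  monomial 1·x^2·y^1 ↦ 1·X^2·Y^1·Z^0.
  monomial -2·x^2·y^0 ↦ -2·X^2·Y^0·Z^1.
  monomial 1·x^1·y^0 ↦ 1·X^1·Y^0·Z^2.
  monomial 3·x^0·y^3 ↦ 3·X^0·Y^3·Z^0.
  monomial 2·x^0·y^2 ↦ 2·X^0·Y^2·Z^1.
  monomial -2·x^0·y^1 ↦ -2·X^0·Y^1·Z^2.
Collecting: F(X, Y, Z) = -2*X**3 + X**2*Y - 2*X**2*Z + X*Z**2 + 3*Y**3 + 2*Y**2*Z - 2*Y*Z**2.


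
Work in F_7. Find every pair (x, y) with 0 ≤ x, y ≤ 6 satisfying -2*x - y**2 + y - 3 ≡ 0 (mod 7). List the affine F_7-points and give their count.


Affine F_7-points: {(1, 2), (1, 6), (2, 0), (2, 1), (3, 4), (6, 3), (6, 5)}; count = 7.

For each of the 49 pairs (x, y) ∈ F_7², evaluate f(x, y) mod 7. Record the zeros.
  x = 0: [0↦4, 1↦4, 2↦2, 3↦5, 4↦6, 5↦5, 6↦2]  zeros at y ∈ ∅
  x = 1: [0↦2, 1↦2, 2↦0, 3↦3, 4↦4, 5↦3, 6↦0]  zeros at y ∈ {2, 6}
  x = 2: [0↦0, 1↦0, 2↦5, 3↦1, 4↦2, 5↦1, 6↦5]  zeros at y ∈ {0, 1}
  x = 3: [0↦5, 1↦5, 2↦3, 3↦6, 4↦0, 5↦6, 6↦3]  zeros at y ∈ {4}
  x = 4: [0↦3, 1↦3, 2↦1, 3↦4, 4↦5, 5↦4, 6↦1]  zeros at y ∈ ∅
  x = 5: [0↦1, 1↦1, 2↦6, 3↦2, 4↦3, 5↦2, 6↦6]  zeros at y ∈ ∅
  x = 6: [0↦6, 1↦6, 2↦4, 3↦0, 4↦1, 5↦0, 6↦4]  zeros at y ∈ {3, 5}
Collecting zeros: affine points = {(1, 2), (1, 6), (2, 0), (2, 1), (3, 4), (6, 3), (6, 5)}.
Total count |C(F_7)_aff| = 7.


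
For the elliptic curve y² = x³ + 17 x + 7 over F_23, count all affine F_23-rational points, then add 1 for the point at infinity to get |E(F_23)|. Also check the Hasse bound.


Affine points = {(1, 5), (1, 18), (2, 7), (2, 16), (3, 4), (3, 19), (4, 1), (4, 22), (6, 7), (6, 16), (7, 3), (7, 20), (10, 2), (10, 21), (15, 7), (15, 16), (18, 2), (18, 21), (19, 6), (19, 17), (22, 9), (22, 14)}; affine count = 22; |E(F_23)| = 23.

Discriminant check: Δ ∝ 4a³ + 27b² = 4·17³ + 27·7² = 4·4913 + 27·49 ≡ 22 (mod 23). Nonzero ⇒ E is nonsingular.
For each x ∈ F_23, compute rhs = x³ + 17·x + 7 mod 23, then count y ∈ F_23 with y² ≡ rhs.
  x = 0: rhs = 7, matching y values: none (0 points).
  x = 1: rhs = 2, matching y values: 5, 18 (2 points).
  x = 2: rhs = 3, matching y values: 7, 16 (2 points).
  x = 3: rhs = 16, matching y values: 4, 19 (2 points).
  x = 4: rhs = 1, matching y values: 1, 22 (2 points).
  x = 5: rhs = 10, matching y values: none (0 points).
  x = 6: rhs = 3, matching y values: 7, 16 (2 points).
  x = 7: rhs = 9, matching y values: 3, 20 (2 points).
  x = 8: rhs = 11, matching y values: none (0 points).
  x = 9: rhs = 15, matching y values: none (0 points).
  x = 10: rhs = 4, matching y values: 2, 21 (2 points).
  x = 11: rhs = 7, matching y values: none (0 points).
  x = 12: rhs = 7, matching y values: none (0 points).
  x = 13: rhs = 10, matching y values: none (0 points).
  x = 14: rhs = 22, matching y values: none (0 points).
  x = 15: rhs = 3, matching y values: 7, 16 (2 points).
  x = 16: rhs = 5, matching y values: none (0 points).
  x = 17: rhs = 11, matching y values: none (0 points).
  x = 18: rhs = 4, matching y values: 2, 21 (2 points).
  x = 19: rhs = 13, matching y values: 6, 17 (2 points).
  x = 20: rhs = 21, matching y values: none (0 points).
  x = 21: rhs = 11, matching y values: none (0 points).
  x = 22: rhs = 12, matching y values: 9, 14 (2 points).
Total affine count: 22.
Full point count |E(F_23)| = 22 + 1 = 23.
Hasse bound: |23 − (23+1)| = |-1| = 1 ≤ 2√23 ≈ 9.5917 ✓.


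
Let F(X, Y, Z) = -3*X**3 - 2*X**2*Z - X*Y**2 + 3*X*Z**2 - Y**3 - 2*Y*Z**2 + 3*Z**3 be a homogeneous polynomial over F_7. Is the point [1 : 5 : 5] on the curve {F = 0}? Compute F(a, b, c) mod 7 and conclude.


F(1,5,5) ≡ 2 (mod 7); P is NOT on the curve.

Evaluate F(1, 5, 5) term-by-term (mod 7).
  -3*X**3 ↦ -3·1·1·1 = -3
  -2*X**2*Z ↦ -2·1·1·5 = -10
  -X*Y**2 ↦ -1·1·25·1 = -25
  3*X*Z**2 ↦ 3·1·1·25 = 75
  -Y**3 ↦ -1·1·125·1 = -125
  -2*Y*Z**2 ↦ -2·1·5·25 = -250
  3*Z**3 ↦ 3·1·1·125 = 375
Sum: F(1, 5, 5) = (-3) + (-10) + (-25) + (75) + (-125) + (-250) + (375) = 37.
Reducing mod 7: 37 ≡ 2 (mod 7).
Since F(a, b, c) ≡ 2 ≠ 0 (mod 7), P does NOT lie on the curve.


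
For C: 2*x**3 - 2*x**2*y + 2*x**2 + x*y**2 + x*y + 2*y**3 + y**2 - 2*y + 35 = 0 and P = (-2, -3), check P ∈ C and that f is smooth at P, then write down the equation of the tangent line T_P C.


Tangent line at P: -2*x + 48*y + 140 = 0.

Step 1: f(-2, -3) = 0, so P lies on C.
Step 2: partial derivatives
  f_x(x, y) = 6*x**2 - 4*x*y + 4*x + y**2 + y, f_y(x, y) = -2*x**2 + 2*x*y + x + 6*y**2 + 2*y - 2.
  f_x(P) = -2, f_y(P) = 48 (gradient nonzero, so P is smooth).
Step 3: tangent line at P: -2·(x − -2) + 48·(y − -3) = 0.
Expanding: -2*x + 48*y + 140 = 0.


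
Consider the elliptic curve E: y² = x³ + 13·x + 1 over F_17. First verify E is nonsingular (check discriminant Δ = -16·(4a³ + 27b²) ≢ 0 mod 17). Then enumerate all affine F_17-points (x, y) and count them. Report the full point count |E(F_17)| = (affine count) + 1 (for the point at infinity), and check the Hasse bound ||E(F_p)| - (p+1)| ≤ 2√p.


Affine points = {(0, 1), (0, 16), (1, 7), (1, 10), (2, 1), (2, 16), (3, 4), (3, 13), (4, 7), (4, 10), (5, 2), (5, 15), (10, 3), (10, 14), (11, 8), (11, 9), (12, 7), (12, 10), (13, 2), (13, 15), (15, 1), (15, 16), (16, 2), (16, 15)}; affine count = 24; |E(F_17)| = 25.

Discriminant check: Δ ∝ 4a³ + 27b² = 4·13³ + 27·1² = 4·2197 + 27·1 ≡ 9 (mod 17). Nonzero ⇒ E is nonsingular.
For each x ∈ F_17, compute rhs = x³ + 13·x + 1 mod 17, then count y ∈ F_17 with y² ≡ rhs.
  x = 0: rhs = 1, matching y values: 1, 16 (2 points).
  x = 1: rhs = 15, matching y values: 7, 10 (2 points).
  x = 2: rhs = 1, matching y values: 1, 16 (2 points).
  x = 3: rhs = 16, matching y values: 4, 13 (2 points).
  x = 4: rhs = 15, matching y values: 7, 10 (2 points).
  x = 5: rhs = 4, matching y values: 2, 15 (2 points).
  x = 6: rhs = 6, matching y values: none (0 points).
  x = 7: rhs = 10, matching y values: none (0 points).
  x = 8: rhs = 5, matching y values: none (0 points).
  x = 9: rhs = 14, matching y values: none (0 points).
  x = 10: rhs = 9, matching y values: 3, 14 (2 points).
  x = 11: rhs = 13, matching y values: 8, 9 (2 points).
  x = 12: rhs = 15, matching y values: 7, 10 (2 points).
  x = 13: rhs = 4, matching y values: 2, 15 (2 points).
  x = 14: rhs = 3, matching y values: none (0 points).
  x = 15: rhs = 1, matching y values: 1, 16 (2 points).
  x = 16: rhs = 4, matching y values: 2, 15 (2 points).
Total affine count: 24.
Full point count |E(F_17)| = 24 + 1 = 25.
Hasse bound: |25 − (17+1)| = |7| = 7 ≤ 2√17 ≈ 8.2462 ✓.


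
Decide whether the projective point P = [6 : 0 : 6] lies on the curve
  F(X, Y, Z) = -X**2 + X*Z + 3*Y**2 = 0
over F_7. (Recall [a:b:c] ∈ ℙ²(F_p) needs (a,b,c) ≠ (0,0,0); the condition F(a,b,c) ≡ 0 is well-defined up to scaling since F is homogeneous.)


F(6,0,6) ≡ 0 (mod 7); P is on the curve.

Evaluate F(6, 0, 6) term-by-term (mod 7).
  -X**2 ↦ -1·36·1·1 = -36
  X*Z ↦ 1·6·1·6 = 36
  3*Y**2 ↦ 3·1·0·1 = 0
Sum: F(6, 0, 6) = (-36) + (36) + (0) = 0.
Reducing mod 7: 0 ≡ 0 (mod 7).
Since F(a, b, c) ≡ 0 (mod 7), P lies on the curve.


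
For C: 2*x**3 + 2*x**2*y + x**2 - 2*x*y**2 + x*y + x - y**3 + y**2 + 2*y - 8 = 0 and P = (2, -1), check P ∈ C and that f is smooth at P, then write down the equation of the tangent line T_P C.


Tangent line at P: 18*x + 15*y - 21 = 0.

Step 1: f(2, -1) = 0, so P lies on C.
Step 2: partial derivatives
  f_x(x, y) = 6*x**2 + 4*x*y + 2*x - 2*y**2 + y + 1, f_y(x, y) = 2*x**2 - 4*x*y + x - 3*y**2 + 2*y + 2.
  f_x(P) = 18, f_y(P) = 15 (gradient nonzero, so P is smooth).
Step 3: tangent line at P: 18·(x − 2) + 15·(y − -1) = 0.
Expanding: 18*x + 15*y - 21 = 0.


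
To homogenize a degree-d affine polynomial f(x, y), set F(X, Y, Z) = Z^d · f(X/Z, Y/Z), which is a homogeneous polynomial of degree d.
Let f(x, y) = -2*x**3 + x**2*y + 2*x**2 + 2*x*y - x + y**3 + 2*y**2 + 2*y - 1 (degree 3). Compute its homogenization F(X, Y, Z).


F(X, Y, Z) = -2*X**3 + X**2*Y + 2*X**2*Z + 2*X*Y*Z - X*Z**2 + Y**3 + 2*Y**2*Z + 2*Y*Z**2 - Z**3

deg(f) = 3.
Substitute x = X/Z, y = Y/Z into f, then multiply by Z^3.
  monomial -2·x^3·y^0 ↦ -2·X^3·Y^0·Z^0.
  monomial 1·x^2·y^1 ↦ 1·X^2·Y^1·Z^0.
  monomial 2·x^2·y^0 ↦ 2·X^2·Y^0·Z^1.
  monomial 2·x^1·y^1 ↦ 2·X^1·Y^1·Z^1.
  monomial -1·x^1·y^0 ↦ -1·X^1·Y^0·Z^2.
  monomial 1·x^0·y^3 ↦ 1·X^0·Y^3·Z^0.
  monomial 2·x^0·y^2 ↦ 2·X^0·Y^2·Z^1.
  monomial 2·x^0·y^1 ↦ 2·X^0·Y^1·Z^2.
  monomial -1·x^0·y^0 ↦ -1·X^0·Y^0·Z^3.
Collecting: F(X, Y, Z) = -2*X**3 + X**2*Y + 2*X**2*Z + 2*X*Y*Z - X*Z**2 + Y**3 + 2*Y**2*Z + 2*Y*Z**2 - Z**3.


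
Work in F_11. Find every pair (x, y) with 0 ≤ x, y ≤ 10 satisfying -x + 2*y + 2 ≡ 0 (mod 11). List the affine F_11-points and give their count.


Affine F_11-points: {(0, 10), (1, 5), (2, 0), (3, 6), (4, 1), (5, 7), (6, 2), (7, 8), (8, 3), (9, 9), (10, 4)}; count = 11.

For each of the 121 pairs (x, y) ∈ F_11², evaluate f(x, y) mod 11. Record the zeros.
  x = 0: [0↦2, 1↦4, 2↦6, 3↦8, 4↦10, 5↦1, 6↦3, 7↦5, 8↦7, 9↦9, 10↦0]  zeros at y ∈ {10}
  x = 1: [0↦1, 1↦3, 2↦5, 3↦7, 4↦9, 5↦0, 6↦2, 7↦4, 8↦6, 9↦8, 10↦10]  zeros at y ∈ {5}
  x = 2: [0↦0, 1↦2, 2↦4, 3↦6, 4↦8, 5↦10, 6↦1, 7↦3, 8↦5, 9↦7, 10↦9]  zeros at y ∈ {0}
  x = 3: [0↦10, 1↦1, 2↦3, 3↦5, 4↦7, 5↦9, 6↦0, 7↦2, 8↦4, 9↦6, 10↦8]  zeros at y ∈ {6}
  x = 4: [0↦9, 1↦0, 2↦2, 3↦4, 4↦6, 5↦8, 6↦10, 7↦1, 8↦3, 9↦5, 10↦7]  zeros at y ∈ {1}
  x = 5: [0↦8, 1↦10, 2↦1, 3↦3, 4↦5, 5↦7, 6↦9, 7↦0, 8↦2, 9↦4, 10↦6]  zeros at y ∈ {7}
  x = 6: [0↦7, 1↦9, 2↦0, 3↦2, 4↦4, 5↦6, 6↦8, 7↦10, 8↦1, 9↦3, 10↦5]  zeros at y ∈ {2}
  x = 7: [0↦6, 1↦8, 2↦10, 3↦1, 4↦3, 5↦5, 6↦7, 7↦9, 8↦0, 9↦2, 10↦4]  zeros at y ∈ {8}
  x = 8: [0↦5, 1↦7, 2↦9, 3↦0, 4↦2, 5↦4, 6↦6, 7↦8, 8↦10, 9↦1, 10↦3]  zeros at y ∈ {3}
  x = 9: [0↦4, 1↦6, 2↦8, 3↦10, 4↦1, 5↦3, 6↦5, 7↦7, 8↦9, 9↦0, 10↦2]  zeros at y ∈ {9}
  x = 10: [0↦3, 1↦5, 2↦7, 3↦9, 4↦0, 5↦2, 6↦4, 7↦6, 8↦8, 9↦10, 10↦1]  zeros at y ∈ {4}
Collecting zeros: affine points = {(0, 10), (1, 5), (2, 0), (3, 6), (4, 1), (5, 7), (6, 2), (7, 8), (8, 3), (9, 9), (10, 4)}.
Total count |C(F_11)_aff| = 11.


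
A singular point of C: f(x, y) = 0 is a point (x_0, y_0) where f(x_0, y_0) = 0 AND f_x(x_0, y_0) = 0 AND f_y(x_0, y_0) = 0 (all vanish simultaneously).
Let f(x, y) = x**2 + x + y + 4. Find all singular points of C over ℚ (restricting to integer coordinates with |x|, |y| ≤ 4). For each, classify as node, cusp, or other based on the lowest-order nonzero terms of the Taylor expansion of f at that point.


No singular points in the scanned grid; C is smooth there.

Compute partial derivatives:
  f_x = 2*x + 1.
  f_y = 1.
f_y = 1 is a nonzero constant, so f_y never vanishes: no point (x, y) can satisfy f = f_x = f_y = 0. In particular no (x, y) ∈ {−4, ..., 4}² is singular; the curve is smooth.


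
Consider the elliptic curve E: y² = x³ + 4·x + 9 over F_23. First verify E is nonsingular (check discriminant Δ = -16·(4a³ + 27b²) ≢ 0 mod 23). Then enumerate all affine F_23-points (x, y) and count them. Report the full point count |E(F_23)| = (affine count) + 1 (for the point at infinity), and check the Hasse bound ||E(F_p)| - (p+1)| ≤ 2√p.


Affine points = {(0, 3), (0, 20), (2, 5), (2, 18), (3, 5), (3, 18), (5, 4), (5, 19), (7, 9), (7, 14), (8, 1), (8, 22), (11, 2), (11, 21), (13, 2), (13, 21), (14, 7), (14, 16), (16, 11), (16, 12), (18, 5), (18, 18), (20, 4), (20, 19), (21, 4), (21, 19), (22, 2), (22, 21)}; affine count = 28; |E(F_23)| = 29.

Discriminant check: Δ ∝ 4a³ + 27b² = 4·4³ + 27·9² = 4·64 + 27·81 ≡ 5 (mod 23). Nonzero ⇒ E is nonsingular.
For each x ∈ F_23, compute rhs = x³ + 4·x + 9 mod 23, then count y ∈ F_23 with y² ≡ rhs.
  x = 0: rhs = 9, matching y values: 3, 20 (2 points).
  x = 1: rhs = 14, matching y values: none (0 points).
  x = 2: rhs = 2, matching y values: 5, 18 (2 points).
  x = 3: rhs = 2, matching y values: 5, 18 (2 points).
  x = 4: rhs = 20, matching y values: none (0 points).
  x = 5: rhs = 16, matching y values: 4, 19 (2 points).
  x = 6: rhs = 19, matching y values: none (0 points).
  x = 7: rhs = 12, matching y values: 9, 14 (2 points).
  x = 8: rhs = 1, matching y values: 1, 22 (2 points).
  x = 9: rhs = 15, matching y values: none (0 points).
  x = 10: rhs = 14, matching y values: none (0 points).
  x = 11: rhs = 4, matching y values: 2, 21 (2 points).
  x = 12: rhs = 14, matching y values: none (0 points).
  x = 13: rhs = 4, matching y values: 2, 21 (2 points).
  x = 14: rhs = 3, matching y values: 7, 16 (2 points).
  x = 15: rhs = 17, matching y values: none (0 points).
  x = 16: rhs = 6, matching y values: 11, 12 (2 points).
  x = 17: rhs = 22, matching y values: none (0 points).
  x = 18: rhs = 2, matching y values: 5, 18 (2 points).
  x = 19: rhs = 21, matching y values: none (0 points).
  x = 20: rhs = 16, matching y values: 4, 19 (2 points).
  x = 21: rhs = 16, matching y values: 4, 19 (2 points).
  x = 22: rhs = 4, matching y values: 2, 21 (2 points).
Total affine count: 28.
Full point count |E(F_23)| = 28 + 1 = 29.
Hasse bound: |29 − (23+1)| = |5| = 5 ≤ 2√23 ≈ 9.5917 ✓.


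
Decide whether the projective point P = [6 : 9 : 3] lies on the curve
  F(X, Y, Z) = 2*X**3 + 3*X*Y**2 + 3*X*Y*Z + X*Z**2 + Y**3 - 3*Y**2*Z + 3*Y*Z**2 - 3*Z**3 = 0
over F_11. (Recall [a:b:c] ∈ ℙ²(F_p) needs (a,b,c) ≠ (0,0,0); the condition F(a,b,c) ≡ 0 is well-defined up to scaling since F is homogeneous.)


F(6,9,3) ≡ 7 (mod 11); P is NOT on the curve.

Evaluate F(6, 9, 3) term-by-term (mod 11).
  2*X**3 ↦ 2·216·1·1 = 432
  3*X*Y**2 ↦ 3·6·81·1 = 1458
  3*X*Y*Z ↦ 3·6·9·3 = 486
  X*Z**2 ↦ 1·6·1·9 = 54
  Y**3 ↦ 1·1·729·1 = 729
  -3*Y**2*Z ↦ -3·1·81·3 = -729
  3*Y*Z**2 ↦ 3·1·9·9 = 243
  -3*Z**3 ↦ -3·1·1·27 = -81
Sum: F(6, 9, 3) = (432) + (1458) + (486) + (54) + (729) + (-729) + (243) + (-81) = 2592.
Reducing mod 11: 2592 ≡ 7 (mod 11).
Since F(a, b, c) ≡ 7 ≠ 0 (mod 11), P does NOT lie on the curve.


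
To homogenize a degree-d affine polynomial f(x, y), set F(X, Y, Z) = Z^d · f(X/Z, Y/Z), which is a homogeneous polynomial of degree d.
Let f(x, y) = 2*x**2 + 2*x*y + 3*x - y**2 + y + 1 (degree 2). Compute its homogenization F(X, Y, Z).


F(X, Y, Z) = 2*X**2 + 2*X*Y + 3*X*Z - Y**2 + Y*Z + Z**2

deg(f) = 2.
Substitute x = X/Z, y = Y/Z into f, then multiply by Z^2.
  monomial 2·x^2·y^0 ↦ 2·X^2·Y^0·Z^0.
  monomial 2·x^1·y^1 ↦ 2·X^1·Y^1·Z^0.
  monomial 3·x^1·y^0 ↦ 3·X^1·Y^0·Z^1.
  monomial -1·x^0·y^2 ↦ -1·X^0·Y^2·Z^0.
  monomial 1·x^0·y^1 ↦ 1·X^0·Y^1·Z^1.
  monomial 1·x^0·y^0 ↦ 1·X^0·Y^0·Z^2.
Collecting: F(X, Y, Z) = 2*X**2 + 2*X*Y + 3*X*Z - Y**2 + Y*Z + Z**2.


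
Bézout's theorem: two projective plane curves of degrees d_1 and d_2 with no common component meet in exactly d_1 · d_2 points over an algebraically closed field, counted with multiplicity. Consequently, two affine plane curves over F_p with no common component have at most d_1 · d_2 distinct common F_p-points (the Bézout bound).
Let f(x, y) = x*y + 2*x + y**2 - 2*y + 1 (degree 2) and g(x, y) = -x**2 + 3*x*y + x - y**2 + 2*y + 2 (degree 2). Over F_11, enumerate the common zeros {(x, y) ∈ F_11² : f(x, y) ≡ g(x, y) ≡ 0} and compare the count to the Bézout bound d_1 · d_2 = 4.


Common zeros: ∅; count = 0; Bézout bound = 4.

deg(f) = 2, deg(g) = 2, so Bézout bound = 4.
Scan x ∈ F_11. For each x, list the y ∈ F_11 with f(x, y) ≡ 0 and those with g(x, y) ≡ 0 (mod 11); the common zeros in that column are the intersection.
  x = 0: f ≡ 0 at y ∈ {1}; g ≡ 0 at y ∈ {6, 7}; common: ∅.
  x = 1: f ≡ 0 at y ∈ {6}; g ≡ 0 at y ∈ {8}; common: ∅.
  x = 2: f ≡ 0 at y ∈ ∅; g ≡ 0 at y ∈ {0, 8}; common: ∅.
  x = 3: f ≡ 0 at y ∈ ∅; g ≡ 0 at y ∈ ∅; common: ∅.
  x = 4: f ≡ 0 at y ∈ {4, 5}; g ≡ 0 at y ∈ ∅; common: ∅.
  x = 5: f ≡ 0 at y ∈ {0, 8}; g ≡ 0 at y ∈ ∅; common: ∅.
  x = 6: f ≡ 0 at y ∈ ∅; g ≡ 0 at y ∈ ∅; common: ∅.
  x = 7: f ≡ 0 at y ∈ {7, 10}; g ≡ 0 at y ∈ ∅; common: ∅.
  x = 8: f ≡ 0 at y ∈ {2, 3}; g ≡ 0 at y ∈ {6, 9}; common: ∅.
  x = 9: f ≡ 0 at y ∈ ∅; g ≡ 0 at y ∈ {9}; common: ∅.
  x = 10: f ≡ 0 at y ∈ ∅; g ≡ 0 at y ∈ {0, 10}; common: ∅.
Collecting: common zeros = ∅, so the count is 0.
Comparison with the Bézout bound: 0 ≤ 4 = deg(f)·deg(g), as expected for curves with no common component (the affine F_11-count falls short of the bound because intersections may lie at infinity, over extension fields, or carry multiplicity).


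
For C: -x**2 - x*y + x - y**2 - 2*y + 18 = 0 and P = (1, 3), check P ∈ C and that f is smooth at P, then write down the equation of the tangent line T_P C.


Tangent line at P: -4*x - 9*y + 31 = 0.

Step 1: f(1, 3) = 0, so P lies on C.
Step 2: partial derivatives
  f_x(x, y) = -2*x - y + 1, f_y(x, y) = -x - 2*y - 2.
  f_x(P) = -4, f_y(P) = -9 (gradient nonzero, so P is smooth).
Step 3: tangent line at P: -4·(x − 1) + -9·(y − 3) = 0.
Expanding: -4*x - 9*y + 31 = 0.


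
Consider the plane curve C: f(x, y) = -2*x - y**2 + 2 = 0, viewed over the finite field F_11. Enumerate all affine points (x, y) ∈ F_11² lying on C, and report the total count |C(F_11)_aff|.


Affine F_11-points: {(1, 0), (2, 3), (2, 8), (4, 4), (4, 7), (5, 5), (5, 6), (6, 1), (6, 10), (10, 2), (10, 9)}; count = 11.

For each of the 121 pairs (x, y) ∈ F_11², evaluate f(x, y) mod 11. Record the zeros.
  x = 0: [0↦2, 1↦1, 2↦9, 3↦4, 4↦8, 5↦10, 6↦10, 7↦8, 8↦4, 9↦9, 10↦1]  zeros at y ∈ ∅
  x = 1: [0↦0, 1↦10, 2↦7, 3↦2, 4↦6, 5↦8, 6↦8, 7↦6, 8↦2, 9↦7, 10↦10]  zeros at y ∈ {0}
  x = 2: [0↦9, 1↦8, 2↦5, 3↦0, 4↦4, 5↦6, 6↦6, 7↦4, 8↦0, 9↦5, 10↦8]  zeros at y ∈ {3, 8}
  x = 3: [0↦7, 1↦6, 2↦3, 3↦9, 4↦2, 5↦4, 6↦4, 7↦2, 8↦9, 9↦3, 10↦6]  zeros at y ∈ ∅
  x = 4: [0↦5, 1↦4, 2↦1, 3↦7, 4↦0, 5↦2, 6↦2, 7↦0, 8↦7, 9↦1, 10↦4]  zeros at y ∈ {4, 7}
  x = 5: [0↦3, 1↦2, 2↦10, 3↦5, 4↦9, 5↦0, 6↦0, 7↦9, 8↦5, 9↦10, 10↦2]  zeros at y ∈ {5, 6}
  x = 6: [0↦1, 1↦0, 2↦8, 3↦3, 4↦7, 5↦9, 6↦9, 7↦7, 8↦3, 9↦8, 10↦0]  zeros at y ∈ {1, 10}
  x = 7: [0↦10, 1↦9, 2↦6, 3↦1, 4↦5, 5↦7, 6↦7, 7↦5, 8↦1, 9↦6, 10↦9]  zeros at y ∈ ∅
  x = 8: [0↦8, 1↦7, 2↦4, 3↦10, 4↦3, 5↦5, 6↦5, 7↦3, 8↦10, 9↦4, 10↦7]  zeros at y ∈ ∅
  x = 9: [0↦6, 1↦5, 2↦2, 3↦8, 4↦1, 5↦3, 6↦3, 7↦1, 8↦8, 9↦2, 10↦5]  zeros at y ∈ ∅
  x = 10: [0↦4, 1↦3, 2↦0, 3↦6, 4↦10, 5↦1, 6↦1, 7↦10, 8↦6, 9↦0, 10↦3]  zeros at y ∈ {2, 9}
Collecting zeros: affine points = {(1, 0), (2, 3), (2, 8), (4, 4), (4, 7), (5, 5), (5, 6), (6, 1), (6, 10), (10, 2), (10, 9)}.
Total count |C(F_11)_aff| = 11.


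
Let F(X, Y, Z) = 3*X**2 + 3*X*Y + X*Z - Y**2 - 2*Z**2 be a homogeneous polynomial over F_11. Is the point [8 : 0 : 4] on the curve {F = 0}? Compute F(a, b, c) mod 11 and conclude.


F(8,0,4) ≡ 5 (mod 11); P is NOT on the curve.

Evaluate F(8, 0, 4) term-by-term (mod 11).
  3*X**2 ↦ 3·64·1·1 = 192
  3*X*Y ↦ 3·8·0·1 = 0
  X*Z ↦ 1·8·1·4 = 32
  -Y**2 ↦ -1·1·0·1 = 0
  -2*Z**2 ↦ -2·1·1·16 = -32
Sum: F(8, 0, 4) = (192) + (0) + (32) + (0) + (-32) = 192.
Reducing mod 11: 192 ≡ 5 (mod 11).
Since F(a, b, c) ≡ 5 ≠ 0 (mod 11), P does NOT lie on the curve.


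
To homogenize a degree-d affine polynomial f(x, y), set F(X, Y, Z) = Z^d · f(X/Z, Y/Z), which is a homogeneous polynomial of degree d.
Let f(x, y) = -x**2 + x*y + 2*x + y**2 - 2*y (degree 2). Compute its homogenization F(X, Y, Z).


F(X, Y, Z) = -X**2 + X*Y + 2*X*Z + Y**2 - 2*Y*Z

deg(f) = 2.
Substitute x = X/Z, y = Y/Z into f, then multiply by Z^2.
  monomial -1·x^2·y^0 ↦ -1·X^2·Y^0·Z^0.
  monomial 1·x^1·y^1 ↦ 1·X^1·Y^1·Z^0.
  monomial 2·x^1·y^0 ↦ 2·X^1·Y^0·Z^1.
  monomial 1·x^0·y^2 ↦ 1·X^0·Y^2·Z^0.
  monomial -2·x^0·y^1 ↦ -2·X^0·Y^1·Z^1.
Collecting: F(X, Y, Z) = -X**2 + X*Y + 2*X*Z + Y**2 - 2*Y*Z.


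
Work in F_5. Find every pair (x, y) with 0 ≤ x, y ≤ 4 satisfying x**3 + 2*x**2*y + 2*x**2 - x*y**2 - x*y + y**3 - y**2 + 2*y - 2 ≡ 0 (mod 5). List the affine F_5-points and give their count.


Affine F_5-points: {(0, 1), (1, 4), (2, 1), (3, 3), (4, 1)}; count = 5.

For each of the 25 pairs (x, y) ∈ F_5², evaluate f(x, y) mod 5. Record the zeros.
  x = 0: [0↦3, 1↦0, 2↦1, 3↦2, 4↦4]  zeros at y ∈ {1}
  x = 1: [0↦1, 1↦3, 2↦2, 3↦4, 4↦0]  zeros at y ∈ {4}
  x = 2: [0↦4, 1↦0, 2↦1, 3↦3, 4↦2]  zeros at y ∈ {1}
  x = 3: [0↦3, 1↦2, 2↦4, 3↦0, 4↦1]  zeros at y ∈ {3}
  x = 4: [0↦4, 1↦0, 2↦2, 3↦1, 4↦3]  zeros at y ∈ {1}
Collecting zeros: affine points = {(0, 1), (1, 4), (2, 1), (3, 3), (4, 1)}.
Total count |C(F_5)_aff| = 5.


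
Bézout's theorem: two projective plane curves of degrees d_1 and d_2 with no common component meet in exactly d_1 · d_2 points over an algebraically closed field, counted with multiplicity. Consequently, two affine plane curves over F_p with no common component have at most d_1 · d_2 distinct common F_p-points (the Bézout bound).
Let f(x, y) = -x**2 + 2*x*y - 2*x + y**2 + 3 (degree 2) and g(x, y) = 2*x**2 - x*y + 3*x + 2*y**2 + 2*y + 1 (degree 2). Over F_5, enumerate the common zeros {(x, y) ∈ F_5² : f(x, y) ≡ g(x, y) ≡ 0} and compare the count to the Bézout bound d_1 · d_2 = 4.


Common zeros: {(2, 0)}; count = 1; Bézout bound = 4.

deg(f) = 2, deg(g) = 2, so Bézout bound = 4.
Scan x ∈ F_5. For each x, list the y ∈ F_5 with f(x, y) ≡ 0 and those with g(x, y) ≡ 0 (mod 5); the common zeros in that column are the intersection.
  x = 0: f ≡ 0 at y ∈ ∅; g ≡ 0 at y ∈ {1, 3}; common: ∅.
  x = 1: f ≡ 0 at y ∈ {0, 3}; g ≡ 0 at y ∈ ∅; common: ∅.
  x = 2: f ≡ 0 at y ∈ {0, 1}; g ≡ 0 at y ∈ {0}; common: {0}.
  x = 3: f ≡ 0 at y ∈ {1, 3}; g ≡ 0 at y ∈ ∅; common: ∅.
  x = 4: f ≡ 0 at y ∈ ∅; g ≡ 0 at y ∈ {0, 1}; common: ∅.
Collecting: common zeros = {(2, 0)}, so the count is 1.
Comparison with the Bézout bound: 1 ≤ 4 = deg(f)·deg(g), as expected for curves with no common component (the affine F_5-count falls short of the bound because intersections may lie at infinity, over extension fields, or carry multiplicity).
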